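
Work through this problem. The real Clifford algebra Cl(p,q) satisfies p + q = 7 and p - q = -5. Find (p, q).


We need p + q = 7 and p - q = -5.
Adding: 2p = 7 + (-5) = 2, so p = 1.
Then q = 7 - 1 = 6.
(p, q) = (1, 6)


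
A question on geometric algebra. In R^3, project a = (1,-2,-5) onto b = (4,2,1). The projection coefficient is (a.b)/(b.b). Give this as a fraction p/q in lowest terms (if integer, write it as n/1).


Projection coefficient = (a . b) / (b . b)
a . b = 1*4 + (-2)*2 + (-5)*1
= 4 + (-4) + (-5) = -5
b . b = 4^2 + 2^2 + 1^2
= 16 + 4 + 1 = 21
Coefficient = -5/21
In lowest terms: -5/21


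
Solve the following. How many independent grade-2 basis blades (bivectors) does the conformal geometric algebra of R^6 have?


The conformal model of R^6 uses Cl(7,1) with m = 6 + 2 = 8 generators.
Number of grade-2 blades = C(m, 2) = C(8, 2)
= 8*7/2 = 28


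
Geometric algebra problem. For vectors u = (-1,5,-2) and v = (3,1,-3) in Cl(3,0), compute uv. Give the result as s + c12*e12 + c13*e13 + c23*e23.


In Cl(3,0): e_i^2 = 1, e_ie_j = -e_je_i for i != j.
Scalar part = u . v = (-1)*3 + 5*1 + (-2)*(-3)
= -3 + 5 + 6 = 8
e12 coeff = (-1)*1 - 5*3 = -1 - 15 = -16
e13 coeff = (-1)*(-3) - (-2)*3 = 3 - (-6) = 9
e23 coeff = 5*(-3) - (-2)*1 = -15 - (-2) = -13
uv = 8 - 16*e12 + 9*e13 - 13*e23


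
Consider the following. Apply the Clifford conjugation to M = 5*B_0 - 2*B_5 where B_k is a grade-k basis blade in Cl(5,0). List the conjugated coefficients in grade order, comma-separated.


Clifford conjugate sign for grade k: (-1)^(k(k+1)/2)
Grade 0: (-1)^(0*1/2) = (-1)^0 = 1, coeff 5 -> 5
Grade 5: (-1)^(5*6/2) = (-1)^15 = -1, coeff -2 -> 2
Conjugated coefficients: 5, 2


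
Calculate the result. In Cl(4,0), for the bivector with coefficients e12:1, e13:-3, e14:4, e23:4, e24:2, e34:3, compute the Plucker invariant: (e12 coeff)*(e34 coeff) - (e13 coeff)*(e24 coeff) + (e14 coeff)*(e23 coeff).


Plucker relation: af - be + cd
a*f = 1*3 = 3
b*e = (-3)*2 = -6
c*d = 4*4 = 16
af - be + cd = 3 - (-6) + 16
= 25


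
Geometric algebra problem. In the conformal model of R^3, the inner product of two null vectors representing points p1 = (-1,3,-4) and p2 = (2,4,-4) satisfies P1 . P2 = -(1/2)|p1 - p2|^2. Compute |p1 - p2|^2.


p1 - p2 = (-3, -1, 0)
|p1 - p2|^2 = (-3)^2 + (-1)^2 + 0^2
= 9 + 1 + 0
= 10


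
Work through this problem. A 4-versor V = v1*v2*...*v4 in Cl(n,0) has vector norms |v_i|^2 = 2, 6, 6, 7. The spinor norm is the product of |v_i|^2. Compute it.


Spinor norm N(V) = |v1|^2 * |v2|^2 * ... * |v4|^2
= 2 * 6 * 6 * 7
Running product: 2, 12, 72, 504
N(V) = 504


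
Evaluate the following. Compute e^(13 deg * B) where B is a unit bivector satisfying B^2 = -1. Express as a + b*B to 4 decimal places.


For a unit bivector B with B^2 = -1, the exponential series gives
e^(theta*B) = cos(theta) + sin(theta)*B (the GA analogue of Euler's formula).
theta = 13 degrees = 0.226893 rad
cos(13 deg) = 0.9744
sin(13 deg) = 0.2250
exp(theta*B) = 0.9744 + 0.2250*B


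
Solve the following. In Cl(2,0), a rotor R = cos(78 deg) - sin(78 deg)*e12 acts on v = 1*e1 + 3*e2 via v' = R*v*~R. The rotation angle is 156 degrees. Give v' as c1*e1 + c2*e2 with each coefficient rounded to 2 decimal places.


Rotor R = cos(78deg) - sin(78deg)*e12
Rotation angle theta = 2 * 78 = 156 degrees
v' = R*v*~R rotates v by theta.
cos(156deg) = -0.9135, sin(156deg) = 0.4067
v'_1 = 1*cos(156deg) - 3*sin(156deg)
= 1*(-0.9135) - 3*0.4067
= -2.13
v'_2 = 1*sin(156deg) + 3*cos(156deg)
= 1*0.4067 + 3*(-0.9135)
= -2.33
v' = -2.13*e1 - 2.33*e2


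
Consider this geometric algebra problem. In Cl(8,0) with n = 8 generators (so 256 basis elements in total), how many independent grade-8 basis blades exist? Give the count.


Number of grade-k basis blades in Cl(p,q) with n = p + q is C(n, k).
n = 8 + 0 = 8
C(8, 8) = 8! / (8! * 0!)
= 40320 / (40320 * 1)
= 1


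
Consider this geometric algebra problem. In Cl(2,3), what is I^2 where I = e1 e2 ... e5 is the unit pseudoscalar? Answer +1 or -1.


The pseudoscalar I = e1...e_n (product of all n generators) of Cl(p,q) satisfies I^2 = (-1)^(q + n(n-1)/2).
p = 2, q = 3, n = p + q = 5
n(n-1)/2 = 5 * 4 / 2 = 10
Exponent = q + n(n-1)/2 = 3 + 10 = 13
I^2 = (-1)^13 = -1


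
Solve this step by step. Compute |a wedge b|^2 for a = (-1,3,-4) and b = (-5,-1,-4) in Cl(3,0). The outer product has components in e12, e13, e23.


a wedge b = (a1*b2 - a2*b1)*e12 + (a1*b3 - a3*b1)*e13 + (a2*b3 - a3*b2)*e23
e12 coeff: (-1)*(-1) - 3*(-5) = 1 - (-15) = 16
e13 coeff: (-1)*(-4) - (-4)*(-5) = 4 - 20 = -16
e23 coeff: 3*(-4) - (-4)*(-1) = -12 - 4 = -16
|a wedge b|^2 = 16^2 + (-16)^2 + (-16)^2
= 256 + 256 + 256
= 768


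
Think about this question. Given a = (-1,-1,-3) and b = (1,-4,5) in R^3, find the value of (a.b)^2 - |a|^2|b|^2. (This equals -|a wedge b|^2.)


a . b = (-1)*1 + (-1)*(-4) + (-3)*5
= -1 + 4 + (-15) = -12
|a|^2 = (-1)^2 + (-1)^2 + (-3)^2 = 11
|b|^2 = 1^2 + (-4)^2 + 5^2 = 42
(a.b)^2 = (-12)^2 = 144
|a|^2 * |b|^2 = 11 * 42 = 462
Result = 144 - 462 = -318


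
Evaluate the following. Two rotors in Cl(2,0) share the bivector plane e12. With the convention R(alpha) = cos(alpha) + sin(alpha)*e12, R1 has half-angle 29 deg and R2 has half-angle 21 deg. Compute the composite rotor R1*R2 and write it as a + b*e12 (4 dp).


Same-plane rotors commute and their half-angles add:
R1*R2 = cos(a1 + a2) + sin(a1 + a2)*e12.
a1 + a2 = 29 + 21 = 50 deg
cos(50 deg) = 0.6428
sin(50 deg) = 0.7660
R1*R2 = 0.6428 + 0.7660*e12


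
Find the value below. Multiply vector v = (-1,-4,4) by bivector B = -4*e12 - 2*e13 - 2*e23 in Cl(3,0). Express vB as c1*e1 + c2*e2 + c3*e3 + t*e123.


vB has grade-1 (vector) and grade-3 (trivector) parts: vB = (v _| B) + (v ^ B).
Vector part <vB>_1:
  e1: -v2*b12 - v3*b13 = -(-4)*(-4) - (4)*(-2) = -8
  e2: v1*b12 - v3*b23 = (-1)*(-4) - (4)*(-2) = 12
  e3: v1*b13 + v2*b23 = (-1)*(-2) + (-4)*(-2) = 10
Trivector part <vB>_3:
  e123: v1*b23 - v2*b13 + v3*b12 = (-1)*(-2) - (-4)*(-2) + (4)*(-4) = -22
vB = -8*e1 + 12*e2 + 10*e3 - 22*e123


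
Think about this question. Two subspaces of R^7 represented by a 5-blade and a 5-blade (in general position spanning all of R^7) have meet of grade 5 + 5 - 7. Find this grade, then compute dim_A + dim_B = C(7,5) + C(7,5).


Meet grade = grade(A) + grade(B) - n
= 5 + 5 - 7 = 3
C(7,5) = 21
C(7,5) = 21
dim_A + dim_B = 21 + 21 = 42


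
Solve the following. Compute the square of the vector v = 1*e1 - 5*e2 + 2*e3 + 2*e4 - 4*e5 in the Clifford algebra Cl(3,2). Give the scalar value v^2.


v^2 = sum of c_i^2 * e_i^2
Positive signature terms (e_i^2 = +1): 1^2 + (-5)^2 + 2^2 = 30
Negative signature terms (e_j^2 = -1): 2^2 + (-4)^2 = 20
v^2 = 30 - 20 = 10


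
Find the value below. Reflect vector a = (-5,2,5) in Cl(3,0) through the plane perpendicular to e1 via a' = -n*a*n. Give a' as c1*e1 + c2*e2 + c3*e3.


Reflection formula: a' = -n*a*n, with n = e1 (unit vector, n^2 = 1).
For reflection through hyperplane perp to e1:
The component along e1 flips sign, others stay.
a = (-5, 2, 5)
a' = (5, 2, 5)
a' = 5*e1 + 2*e2 + 5*e3


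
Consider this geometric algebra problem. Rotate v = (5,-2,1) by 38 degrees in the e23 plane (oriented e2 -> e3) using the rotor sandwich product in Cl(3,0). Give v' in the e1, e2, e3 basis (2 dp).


Rotor R = cos(19deg) - sin(19deg)*e23
Rotation angle theta = 2 * 19 = 38 degrees in the e23 plane (e2 -> e3).
The component perpendicular to the plane (e1) is invariant: v'_1 = v1 = 5.00
cos(38deg) = 0.7880, sin(38deg) = 0.6157
v'_2 = v2*cos(theta) - v3*sin(theta) = -2*0.7880 - 1*0.6157 = -2.19
v'_3 = v2*sin(theta) + v3*cos(theta) = -2*0.6157 + 1*0.7880 = -0.44
v' = 5.00*e1 - 2.19*e2 - 0.44*e3


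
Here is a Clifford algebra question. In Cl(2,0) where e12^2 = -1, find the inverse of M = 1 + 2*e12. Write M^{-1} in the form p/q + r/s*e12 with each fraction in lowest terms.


M = 1 + 2*e12, where e12^2 = -1.
Since M commutes with its reverse ~M = a - b*e12, M * ~M = a^2 - b^2*e12^2 = a^2 + b^2.
So M^{-1} = ~M / (a^2 + b^2) = (a - b*e12)/(a^2 + b^2).
a^2 + b^2 = 1 + 4 = 5
Scalar part = 1/5 = 1/5
Bivector coeff = -2/5 = -2/5
M^{-1} = 1/5 - 2/5*e12


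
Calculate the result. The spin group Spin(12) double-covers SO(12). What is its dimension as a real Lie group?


Spin(n) double-covers SO(n); both have Lie algebra so(n) of dimension n(n-1)/2.
n = 12
n(n-1) = 12 * 11 = 132
dim Spin(12) = 132/2 = 66


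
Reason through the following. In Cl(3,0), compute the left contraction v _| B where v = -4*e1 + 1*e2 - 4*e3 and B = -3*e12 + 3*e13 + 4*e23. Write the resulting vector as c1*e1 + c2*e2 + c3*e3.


Left contraction v _| B = <vB>_1 (grade-1 part of the geometric product vB).
Using e1_|e12 = e2, e2_|e12 = -e1, e1_|e13 = e3, e3_|e13 = -e1, e2_|e23 = e3, e3_|e23 = -e2:
e1 coeff: -v2*b12 - v3*b13 = -(1)*(-3) - (-4)*(3) = 15
e2 coeff: v1*b12 - v3*b23 = (-4)*(-3) - (-4)*(4) = 28
e3 coeff: v1*b13 + v2*b23 = (-4)*(3) + (1)*(4) = -8
v _| B = 15*e1 + 28*e2 - 8*e3


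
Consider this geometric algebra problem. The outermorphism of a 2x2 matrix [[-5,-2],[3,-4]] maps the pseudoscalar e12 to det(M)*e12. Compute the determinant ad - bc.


The outermorphism of a linear map f sends e1^e2 to f(e1)^f(e2).
f(e1) = -5*e1 + 3*e2
f(e2) = -2*e1 - 4*e2
f(e1) ^ f(e2) = (-5*e1 + 3*e2) ^ (-2*e1 - 4*e2)
= (-5)*(-4)*e12 + 3*(-2)*e21
= (20 - (-6))*e12
= 26*e12
Coefficient = 26


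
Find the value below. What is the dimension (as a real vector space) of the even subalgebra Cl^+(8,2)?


Even subalgebra dimension = 2^(n-1)
n = 8 + 2 = 10
2^(10 - 1) = 2^9 = 512
Verification: sum of C(10,k) for even k = 1 + 45 + 210 + 210 + 45 + 1 = 512
Result = 512


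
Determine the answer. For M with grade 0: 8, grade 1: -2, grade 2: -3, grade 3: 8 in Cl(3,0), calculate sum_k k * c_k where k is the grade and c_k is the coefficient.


Grade-weighted sum = sum of grade_k * coefficient_k
0*8 = 0
1*(-2) = -2
2*(-3) = -6
3*8 = 24
Total = 0 + (-2) + (-6) + 24 = 16


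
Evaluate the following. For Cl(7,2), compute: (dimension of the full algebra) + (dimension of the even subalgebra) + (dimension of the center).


n = 7 + 2 = 9
Total dim = 2^9 = 512
Even subalgebra dim = 2^8 = 256
n is odd, so center dim = 2
Sum = 512 + 256 + 2 = 770


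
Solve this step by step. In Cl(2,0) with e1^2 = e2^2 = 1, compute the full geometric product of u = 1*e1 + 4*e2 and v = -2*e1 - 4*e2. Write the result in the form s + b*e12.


Expand: (1*e1 + 4*e2)(-2*e1 - 4*e2)
= 1*(-2)*e1e1 + 1*(-4)*e1e2 + 4*(-2)*e2e1 + 4*(-4)*e2e2
Using e1^2 = e2^2 = 1, e2e1 = -e1e2:
Scalar part s = 1*(-2) + 4*(-4) = -2 + (-16) = -18
Bivector part b = 1*(-4) - 4*(-2) = -4 - (-8) = 4
uv = -18 + 4*e12


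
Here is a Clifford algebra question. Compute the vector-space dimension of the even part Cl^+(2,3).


Even subalgebra dimension = 2^(n-1)
n = 2 + 3 = 5
2^(5 - 1) = 2^4 = 16
Verification: sum of C(5,k) for even k = 1 + 10 + 5 = 16
Result = 16


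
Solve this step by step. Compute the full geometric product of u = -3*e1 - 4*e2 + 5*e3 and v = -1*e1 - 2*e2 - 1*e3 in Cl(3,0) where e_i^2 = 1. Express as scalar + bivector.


In Cl(3,0): e_i^2 = 1, e_ie_j = -e_je_i for i != j.
Scalar part = u . v = (-3)*(-1) + (-4)*(-2) + 5*(-1)
= 3 + 8 + (-5) = 6
e12 coeff = (-3)*(-2) - (-4)*(-1) = 6 - 4 = 2
e13 coeff = (-3)*(-1) - 5*(-1) = 3 - (-5) = 8
e23 coeff = (-4)*(-1) - 5*(-2) = 4 - (-10) = 14
uv = 6 + 2*e12 + 8*e13 + 14*e23


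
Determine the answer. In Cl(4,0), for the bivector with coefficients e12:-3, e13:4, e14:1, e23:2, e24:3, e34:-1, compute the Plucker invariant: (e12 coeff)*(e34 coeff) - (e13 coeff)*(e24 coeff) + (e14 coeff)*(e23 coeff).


Plucker relation: af - be + cd
a*f = (-3)*(-1) = 3
b*e = 4*3 = 12
c*d = 1*2 = 2
af - be + cd = 3 - 12 + 2
= -7


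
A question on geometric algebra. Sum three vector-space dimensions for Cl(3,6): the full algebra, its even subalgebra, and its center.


n = 3 + 6 = 9
Total dim = 2^9 = 512
Even subalgebra dim = 2^8 = 256
n is odd, so center dim = 2
Sum = 512 + 256 + 2 = 770


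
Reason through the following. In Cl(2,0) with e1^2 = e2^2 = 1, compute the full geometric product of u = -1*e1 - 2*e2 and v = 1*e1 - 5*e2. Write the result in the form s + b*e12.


Expand: (-1*e1 - 2*e2)(1*e1 - 5*e2)
= (-1)*1*e1e1 + (-1)*(-5)*e1e2 + (-2)*1*e2e1 + (-2)*(-5)*e2e2
Using e1^2 = e2^2 = 1, e2e1 = -e1e2:
Scalar part s = (-1)*1 + (-2)*(-5) = -1 + 10 = 9
Bivector part b = (-1)*(-5) - (-2)*1 = 5 - (-2) = 7
uv = 9 + 7*e12


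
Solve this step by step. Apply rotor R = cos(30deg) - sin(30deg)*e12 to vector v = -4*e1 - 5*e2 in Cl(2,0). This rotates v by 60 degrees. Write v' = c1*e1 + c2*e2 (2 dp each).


Rotor R = cos(30deg) - sin(30deg)*e12
Rotation angle theta = 2 * 30 = 60 degrees
v' = R*v*~R rotates v by theta.
cos(60deg) = 0.5000, sin(60deg) = 0.8660
v'_1 = -4*cos(60deg) - (-5)*sin(60deg)
= -4*0.5000 - (-5)*0.8660
= 2.33
v'_2 = -4*sin(60deg) + (-5)*cos(60deg)
= -4*0.8660 + (-5)*0.5000
= -5.96
v' = 2.33*e1 - 5.96*e2


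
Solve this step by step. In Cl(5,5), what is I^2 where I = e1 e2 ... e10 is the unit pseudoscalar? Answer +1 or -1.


The pseudoscalar I = e1...e_n (product of all n generators) of Cl(p,q) satisfies I^2 = (-1)^(q + n(n-1)/2).
p = 5, q = 5, n = p + q = 10
n(n-1)/2 = 10 * 9 / 2 = 45
Exponent = q + n(n-1)/2 = 5 + 45 = 50
I^2 = (-1)^50 = +1


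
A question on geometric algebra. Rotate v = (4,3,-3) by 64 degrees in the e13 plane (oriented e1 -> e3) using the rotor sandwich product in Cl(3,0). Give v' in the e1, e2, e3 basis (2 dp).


Rotor R = cos(32deg) - sin(32deg)*e13
Rotation angle theta = 2 * 32 = 64 degrees in the e13 plane (e1 -> e3).
The component perpendicular to the plane (e2) is invariant: v'_2 = v2 = 3.00
cos(64deg) = 0.4384, sin(64deg) = 0.8988
v'_1 = v1*cos(theta) - v3*sin(theta) = 4*0.4384 - (-3)*0.8988 = 4.45
v'_3 = v1*sin(theta) + v3*cos(theta) = 4*0.8988 + (-3)*0.4384 = 2.28
v' = 4.45*e1 + 3.00*e2 + 2.28*e3


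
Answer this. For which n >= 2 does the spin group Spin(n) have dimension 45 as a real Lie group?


dim Spin(n) = dim so(n) = n(n-1)/2.
Solve n(n-1)/2 = 45, i.e. n^2 - n - 90 = 0.
Discriminant = 1 + 8*45 = 361
n = (1 + sqrt(361))/2 = (1 + 19)/2 = 10


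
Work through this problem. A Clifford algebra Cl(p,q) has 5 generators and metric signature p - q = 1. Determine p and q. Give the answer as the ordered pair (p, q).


We need p + q = 5 and p - q = 1.
Adding: 2p = 5 + 1 = 6, so p = 3.
Then q = 5 - 3 = 2.
(p, q) = (3, 2)


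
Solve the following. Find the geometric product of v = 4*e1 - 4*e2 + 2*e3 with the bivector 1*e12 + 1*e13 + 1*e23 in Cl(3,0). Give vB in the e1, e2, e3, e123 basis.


vB has grade-1 (vector) and grade-3 (trivector) parts: vB = (v _| B) + (v ^ B).
Vector part <vB>_1:
  e1: -v2*b12 - v3*b13 = -(-4)*(1) - (2)*(1) = 2
  e2: v1*b12 - v3*b23 = (4)*(1) - (2)*(1) = 2
  e3: v1*b13 + v2*b23 = (4)*(1) + (-4)*(1) = 0
Trivector part <vB>_3:
  e123: v1*b23 - v2*b13 + v3*b12 = (4)*(1) - (-4)*(1) + (2)*(1) = 10
vB = 2*e1 + 2*e2 + 0*e3 + 10*e123


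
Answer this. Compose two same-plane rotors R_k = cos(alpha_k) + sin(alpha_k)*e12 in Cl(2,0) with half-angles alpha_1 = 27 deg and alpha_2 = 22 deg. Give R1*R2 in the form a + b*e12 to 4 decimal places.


Same-plane rotors commute and their half-angles add:
R1*R2 = cos(a1 + a2) + sin(a1 + a2)*e12.
a1 + a2 = 27 + 22 = 49 deg
cos(49 deg) = 0.6561
sin(49 deg) = 0.7547
R1*R2 = 0.6561 + 0.7547*e12


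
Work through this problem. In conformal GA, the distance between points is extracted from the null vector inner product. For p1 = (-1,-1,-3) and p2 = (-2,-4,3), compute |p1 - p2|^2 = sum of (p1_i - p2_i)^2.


p1 - p2 = (1, 3, -6)
|p1 - p2|^2 = 1^2 + 3^2 + (-6)^2
= 1 + 9 + 36
= 46


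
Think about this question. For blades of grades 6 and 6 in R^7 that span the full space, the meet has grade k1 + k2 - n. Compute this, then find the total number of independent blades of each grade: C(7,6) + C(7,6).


Meet grade = grade(A) + grade(B) - n
= 6 + 6 - 7 = 5
C(7,6) = 7
C(7,6) = 7
dim_A + dim_B = 7 + 7 = 14


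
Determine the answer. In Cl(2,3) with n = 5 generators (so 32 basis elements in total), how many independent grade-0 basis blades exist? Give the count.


Number of grade-k basis blades in Cl(p,q) with n = p + q is C(n, k).
n = 2 + 3 = 5
C(5, 0) = 5! / (0! * 5!)
= 120 / (1 * 120)
= 1


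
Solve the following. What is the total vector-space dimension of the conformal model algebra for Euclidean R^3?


The conformal model of R^3 uses Cl(4,1): the 3 Euclidean generators plus two extra orthogonal generators e+ (e+^2 = +1) and e- (e-^2 = -1), from which the null vectors e0, einf are built.
Number of generators m = 3 + 2 = 5.
dim Cl(p,q) = 2^m = 2^5 = 32


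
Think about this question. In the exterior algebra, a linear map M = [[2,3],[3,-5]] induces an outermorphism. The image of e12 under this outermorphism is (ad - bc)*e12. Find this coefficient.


The outermorphism of a linear map f sends e1^e2 to f(e1)^f(e2).
f(e1) = 2*e1 + 3*e2
f(e2) = 3*e1 - 5*e2
f(e1) ^ f(e2) = (2*e1 + 3*e2) ^ (3*e1 - 5*e2)
= 2*(-5)*e12 + 3*3*e21
= (-10 - 9)*e12
= -19*e12
Coefficient = -19


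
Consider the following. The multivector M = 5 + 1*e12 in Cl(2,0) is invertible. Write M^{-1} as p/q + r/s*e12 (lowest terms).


M = 5 + 1*e12, where e12^2 = -1.
Since M commutes with its reverse ~M = a - b*e12, M * ~M = a^2 - b^2*e12^2 = a^2 + b^2.
So M^{-1} = ~M / (a^2 + b^2) = (a - b*e12)/(a^2 + b^2).
a^2 + b^2 = 25 + 1 = 26
Scalar part = 5/26 = 5/26
Bivector coeff = -1/26 = -1/26
M^{-1} = 5/26 - 1/26*e12


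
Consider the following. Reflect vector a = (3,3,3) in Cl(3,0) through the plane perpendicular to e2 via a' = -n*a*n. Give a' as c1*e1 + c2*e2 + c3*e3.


Reflection formula: a' = -n*a*n, with n = e2 (unit vector, n^2 = 1).
For reflection through hyperplane perp to e2:
The component along e2 flips sign, others stay.
a = (3, 3, 3)
a' = (3, -3, 3)
a' = 3*e1 - 3*e2 + 3*e3


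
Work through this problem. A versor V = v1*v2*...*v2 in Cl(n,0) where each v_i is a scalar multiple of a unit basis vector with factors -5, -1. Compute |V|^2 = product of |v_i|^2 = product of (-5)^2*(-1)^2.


Each vector v_i has |v_i|^2 = s_i^2
Squared scales: (-5)^2 = 25, (-1)^2 = 1
|V|^2 = 25 * 1
= 25


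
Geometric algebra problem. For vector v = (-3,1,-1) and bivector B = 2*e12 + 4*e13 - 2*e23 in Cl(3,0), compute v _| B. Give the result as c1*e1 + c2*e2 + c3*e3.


Left contraction v _| B = <vB>_1 (grade-1 part of the geometric product vB).
Using e1_|e12 = e2, e2_|e12 = -e1, e1_|e13 = e3, e3_|e13 = -e1, e2_|e23 = e3, e3_|e23 = -e2:
e1 coeff: -v2*b12 - v3*b13 = -(1)*(2) - (-1)*(4) = 2
e2 coeff: v1*b12 - v3*b23 = (-3)*(2) - (-1)*(-2) = -8
e3 coeff: v1*b13 + v2*b23 = (-3)*(4) + (1)*(-2) = -14
v _| B = 2*e1 - 8*e2 - 14*e3


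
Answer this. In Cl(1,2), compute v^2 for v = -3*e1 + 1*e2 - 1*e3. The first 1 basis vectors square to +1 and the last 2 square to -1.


v^2 = sum of c_i^2 * e_i^2
Positive signature terms (e_i^2 = +1): (-3)^2 = 9
Negative signature terms (e_j^2 = -1): 1^2 + (-1)^2 = 2
v^2 = 9 - 2 = 7


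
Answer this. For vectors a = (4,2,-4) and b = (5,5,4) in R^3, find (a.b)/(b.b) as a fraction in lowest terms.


Projection coefficient = (a . b) / (b . b)
a . b = 4*5 + 2*5 + (-4)*4
= 20 + 10 + (-16) = 14
b . b = 5^2 + 5^2 + 4^2
= 25 + 25 + 16 = 66
Coefficient = 14/66
In lowest terms: 7/33


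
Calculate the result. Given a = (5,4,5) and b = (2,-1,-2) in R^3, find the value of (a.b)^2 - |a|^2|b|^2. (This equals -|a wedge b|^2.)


a . b = 5*2 + 4*(-1) + 5*(-2)
= 10 + (-4) + (-10) = -4
|a|^2 = 5^2 + 4^2 + 5^2 = 66
|b|^2 = 2^2 + (-1)^2 + (-2)^2 = 9
(a.b)^2 = (-4)^2 = 16
|a|^2 * |b|^2 = 66 * 9 = 594
Result = 16 - 594 = -578


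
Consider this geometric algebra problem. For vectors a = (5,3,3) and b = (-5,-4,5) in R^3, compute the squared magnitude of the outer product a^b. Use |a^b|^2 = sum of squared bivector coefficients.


a wedge b = (a1*b2 - a2*b1)*e12 + (a1*b3 - a3*b1)*e13 + (a2*b3 - a3*b2)*e23
e12 coeff: 5*(-4) - 3*(-5) = -20 - (-15) = -5
e13 coeff: 5*5 - 3*(-5) = 25 - (-15) = 40
e23 coeff: 3*5 - 3*(-4) = 15 - (-12) = 27
|a wedge b|^2 = (-5)^2 + 40^2 + 27^2
= 25 + 1600 + 729
= 2354


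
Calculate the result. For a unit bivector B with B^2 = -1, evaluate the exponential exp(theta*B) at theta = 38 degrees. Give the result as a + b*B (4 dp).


For a unit bivector B with B^2 = -1, the exponential series gives
e^(theta*B) = cos(theta) + sin(theta)*B (the GA analogue of Euler's formula).
theta = 38 degrees = 0.663225 rad
cos(38 deg) = 0.7880
sin(38 deg) = 0.6157
exp(theta*B) = 0.7880 + 0.6157*B


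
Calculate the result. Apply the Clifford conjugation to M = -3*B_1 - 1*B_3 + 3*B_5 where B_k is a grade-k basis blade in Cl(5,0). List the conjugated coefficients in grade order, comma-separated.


Clifford conjugate sign for grade k: (-1)^(k(k+1)/2)
Grade 1: (-1)^(1*2/2) = (-1)^1 = -1, coeff -3 -> 3
Grade 3: (-1)^(3*4/2) = (-1)^6 = 1, coeff -1 -> -1
Grade 5: (-1)^(5*6/2) = (-1)^15 = -1, coeff 3 -> -3
Conjugated coefficients: 3, -1, -3


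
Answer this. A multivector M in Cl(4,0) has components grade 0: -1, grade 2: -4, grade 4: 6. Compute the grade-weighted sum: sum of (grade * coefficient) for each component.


Grade-weighted sum = sum of grade_k * coefficient_k
0*(-1) = 0
2*(-4) = -8
4*6 = 24
Total = 0 + (-8) + 24 = 16


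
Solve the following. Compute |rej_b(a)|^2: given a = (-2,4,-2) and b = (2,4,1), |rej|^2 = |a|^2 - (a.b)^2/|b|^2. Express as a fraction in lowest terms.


|a|^2 = (-2)^2 + 4^2 + (-2)^2 = 24
|b|^2 = 2^2 + 4^2 + 1^2 = 21
a . b = (-2)*2 + 4*4 + (-2)*1 = 10
(a.b)^2 = 10^2 = 100
|rej|^2 = 24 - 100/21
= (504 - 100)/21
= 404/21
In lowest terms: 404/21


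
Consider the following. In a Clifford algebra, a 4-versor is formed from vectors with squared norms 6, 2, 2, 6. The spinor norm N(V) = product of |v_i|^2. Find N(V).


Spinor norm N(V) = |v1|^2 * |v2|^2 * ... * |v4|^2
= 6 * 2 * 2 * 6
Running product: 6, 12, 24, 144
N(V) = 144


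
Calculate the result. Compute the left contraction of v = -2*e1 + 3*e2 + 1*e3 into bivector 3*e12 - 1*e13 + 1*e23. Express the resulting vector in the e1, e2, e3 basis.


Left contraction v _| B = <vB>_1 (grade-1 part of the geometric product vB).
Using e1_|e12 = e2, e2_|e12 = -e1, e1_|e13 = e3, e3_|e13 = -e1, e2_|e23 = e3, e3_|e23 = -e2:
e1 coeff: -v2*b12 - v3*b13 = -(3)*(3) - (1)*(-1) = -8
e2 coeff: v1*b12 - v3*b23 = (-2)*(3) - (1)*(1) = -7
e3 coeff: v1*b13 + v2*b23 = (-2)*(-1) + (3)*(1) = 5
v _| B = -8*e1 - 7*e2 + 5*e3


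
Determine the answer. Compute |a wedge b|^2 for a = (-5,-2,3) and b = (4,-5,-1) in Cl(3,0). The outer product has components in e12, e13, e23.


a wedge b = (a1*b2 - a2*b1)*e12 + (a1*b3 - a3*b1)*e13 + (a2*b3 - a3*b2)*e23
e12 coeff: (-5)*(-5) - (-2)*4 = 25 - (-8) = 33
e13 coeff: (-5)*(-1) - 3*4 = 5 - 12 = -7
e23 coeff: (-2)*(-1) - 3*(-5) = 2 - (-15) = 17
|a wedge b|^2 = 33^2 + (-7)^2 + 17^2
= 1089 + 49 + 289
= 1427


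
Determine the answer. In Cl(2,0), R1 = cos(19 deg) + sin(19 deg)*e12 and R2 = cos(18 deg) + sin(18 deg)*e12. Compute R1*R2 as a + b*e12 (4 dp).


Same-plane rotors commute and their half-angles add:
R1*R2 = cos(a1 + a2) + sin(a1 + a2)*e12.
a1 + a2 = 19 + 18 = 37 deg
cos(37 deg) = 0.7986
sin(37 deg) = 0.6018
R1*R2 = 0.7986 + 0.6018*e12


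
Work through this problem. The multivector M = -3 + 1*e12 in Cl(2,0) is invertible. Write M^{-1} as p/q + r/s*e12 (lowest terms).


M = -3 + 1*e12, where e12^2 = -1.
Since M commutes with its reverse ~M = a - b*e12, M * ~M = a^2 - b^2*e12^2 = a^2 + b^2.
So M^{-1} = ~M / (a^2 + b^2) = (a - b*e12)/(a^2 + b^2).
a^2 + b^2 = 9 + 1 = 10
Scalar part = -3/10 = -3/10
Bivector coeff = -1/10 = -1/10
M^{-1} = -3/10 - 1/10*e12


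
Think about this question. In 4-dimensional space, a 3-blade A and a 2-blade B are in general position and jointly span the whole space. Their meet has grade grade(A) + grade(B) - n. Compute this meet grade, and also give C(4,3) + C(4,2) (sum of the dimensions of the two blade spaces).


Meet grade = grade(A) + grade(B) - n
= 3 + 2 - 4 = 1
C(4,3) = 4
C(4,2) = 6
dim_A + dim_B = 4 + 6 = 10


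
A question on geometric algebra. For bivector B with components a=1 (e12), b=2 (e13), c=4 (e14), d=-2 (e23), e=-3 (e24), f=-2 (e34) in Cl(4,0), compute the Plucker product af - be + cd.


Plucker relation: af - be + cd
a*f = 1*(-2) = -2
b*e = 2*(-3) = -6
c*d = 4*(-2) = -8
af - be + cd = -2 - (-6) + (-8)
= -4


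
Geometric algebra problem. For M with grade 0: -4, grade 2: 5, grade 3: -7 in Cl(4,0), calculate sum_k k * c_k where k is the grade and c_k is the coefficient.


Grade-weighted sum = sum of grade_k * coefficient_k
0*(-4) = 0
2*5 = 10
3*(-7) = -21
Total = 0 + 10 + (-21) = -11


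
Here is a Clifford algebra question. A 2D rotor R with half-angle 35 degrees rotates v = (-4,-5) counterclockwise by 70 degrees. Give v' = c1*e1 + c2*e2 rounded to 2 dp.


Rotor R = cos(35deg) - sin(35deg)*e12
Rotation angle theta = 2 * 35 = 70 degrees
v' = R*v*~R rotates v by theta.
cos(70deg) = 0.3420, sin(70deg) = 0.9397
v'_1 = -4*cos(70deg) - (-5)*sin(70deg)
= -4*0.3420 - (-5)*0.9397
= 3.33
v'_2 = -4*sin(70deg) + (-5)*cos(70deg)
= -4*0.9397 + (-5)*0.3420
= -5.47
v' = 3.33*e1 - 5.47*e2


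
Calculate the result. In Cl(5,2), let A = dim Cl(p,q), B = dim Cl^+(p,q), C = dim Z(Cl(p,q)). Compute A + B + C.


n = 5 + 2 = 7
Total dim = 2^7 = 128
Even subalgebra dim = 2^6 = 64
n is odd, so center dim = 2
Sum = 128 + 64 + 2 = 194


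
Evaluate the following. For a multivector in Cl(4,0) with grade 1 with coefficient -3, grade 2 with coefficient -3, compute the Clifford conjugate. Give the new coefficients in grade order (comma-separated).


Clifford conjugate sign for grade k: (-1)^(k(k+1)/2)
Grade 1: (-1)^(1*2/2) = (-1)^1 = -1, coeff -3 -> 3
Grade 2: (-1)^(2*3/2) = (-1)^3 = -1, coeff -3 -> 3
Conjugated coefficients: 3, 3


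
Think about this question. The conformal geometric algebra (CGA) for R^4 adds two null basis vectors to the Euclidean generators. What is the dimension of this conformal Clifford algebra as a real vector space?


The conformal model of R^4 uses Cl(5,1): the 4 Euclidean generators plus two extra orthogonal generators e+ (e+^2 = +1) and e- (e-^2 = -1), from which the null vectors e0, einf are built.
Number of generators m = 4 + 2 = 6.
dim Cl(p,q) = 2^m = 2^6 = 64


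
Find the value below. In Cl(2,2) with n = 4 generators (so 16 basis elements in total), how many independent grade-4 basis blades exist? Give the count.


Number of grade-k basis blades in Cl(p,q) with n = p + q is C(n, k).
n = 2 + 2 = 4
C(4, 4) = 4! / (4! * 0!)
= 24 / (24 * 1)
= 1


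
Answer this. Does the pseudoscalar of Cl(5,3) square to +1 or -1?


The pseudoscalar I = e1...e_n (product of all n generators) of Cl(p,q) satisfies I^2 = (-1)^(q + n(n-1)/2).
p = 5, q = 3, n = p + q = 8
n(n-1)/2 = 8 * 7 / 2 = 28
Exponent = q + n(n-1)/2 = 3 + 28 = 31
I^2 = (-1)^31 = -1


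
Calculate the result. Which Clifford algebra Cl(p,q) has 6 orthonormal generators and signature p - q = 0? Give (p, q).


We need p + q = 6 and p - q = 0.
Adding: 2p = 6 + 0 = 6, so p = 3.
Then q = 6 - 3 = 3.
(p, q) = (3, 3)


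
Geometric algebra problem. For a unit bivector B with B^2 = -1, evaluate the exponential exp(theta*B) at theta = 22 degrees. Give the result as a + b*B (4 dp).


For a unit bivector B with B^2 = -1, the exponential series gives
e^(theta*B) = cos(theta) + sin(theta)*B (the GA analogue of Euler's formula).
theta = 22 degrees = 0.383972 rad
cos(22 deg) = 0.9272
sin(22 deg) = 0.3746
exp(theta*B) = 0.9272 + 0.3746*B


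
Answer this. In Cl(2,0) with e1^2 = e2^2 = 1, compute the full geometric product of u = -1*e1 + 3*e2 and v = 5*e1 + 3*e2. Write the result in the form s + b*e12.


Expand: (-1*e1 + 3*e2)(5*e1 + 3*e2)
= (-1)*5*e1e1 + (-1)*3*e1e2 + 3*5*e2e1 + 3*3*e2e2
Using e1^2 = e2^2 = 1, e2e1 = -e1e2:
Scalar part s = (-1)*5 + 3*3 = -5 + 9 = 4
Bivector part b = (-1)*3 - 3*5 = -3 - 15 = -18
uv = 4 - 18*e12


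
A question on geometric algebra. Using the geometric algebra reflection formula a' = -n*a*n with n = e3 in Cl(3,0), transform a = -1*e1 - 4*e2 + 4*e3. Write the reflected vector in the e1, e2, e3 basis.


Reflection formula: a' = -n*a*n, with n = e3 (unit vector, n^2 = 1).
For reflection through hyperplane perp to e3:
The component along e3 flips sign, others stay.
a = (-1, -4, 4)
a' = (-1, -4, -4)
a' = -1*e1 - 4*e2 - 4*e3


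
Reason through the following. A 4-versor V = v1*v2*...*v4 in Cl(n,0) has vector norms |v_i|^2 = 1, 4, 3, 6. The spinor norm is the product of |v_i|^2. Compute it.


Spinor norm N(V) = |v1|^2 * |v2|^2 * ... * |v4|^2
= 1 * 4 * 3 * 6
Running product: 1, 4, 12, 72
N(V) = 72


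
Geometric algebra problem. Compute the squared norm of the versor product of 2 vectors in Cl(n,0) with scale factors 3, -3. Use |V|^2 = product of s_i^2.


Each vector v_i has |v_i|^2 = s_i^2
Squared scales: 3^2 = 9, (-3)^2 = 9
|V|^2 = 9 * 9
= 81


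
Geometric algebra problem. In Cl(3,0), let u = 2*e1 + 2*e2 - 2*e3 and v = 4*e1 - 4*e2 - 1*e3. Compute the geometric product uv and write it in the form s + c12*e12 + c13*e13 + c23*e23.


In Cl(3,0): e_i^2 = 1, e_ie_j = -e_je_i for i != j.
Scalar part = u . v = 2*4 + 2*(-4) + (-2)*(-1)
= 8 + (-8) + 2 = 2
e12 coeff = 2*(-4) - 2*4 = -8 - 8 = -16
e13 coeff = 2*(-1) - (-2)*4 = -2 - (-8) = 6
e23 coeff = 2*(-1) - (-2)*(-4) = -2 - 8 = -10
uv = 2 - 16*e12 + 6*e13 - 10*e23


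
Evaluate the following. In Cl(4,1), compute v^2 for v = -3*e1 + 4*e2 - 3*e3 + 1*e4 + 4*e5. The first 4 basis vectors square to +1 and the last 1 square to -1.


v^2 = sum of c_i^2 * e_i^2
Positive signature terms (e_i^2 = +1): (-3)^2 + 4^2 + (-3)^2 + 1^2 = 35
Negative signature terms (e_j^2 = -1): 4^2 = 16
v^2 = 35 - 16 = 19


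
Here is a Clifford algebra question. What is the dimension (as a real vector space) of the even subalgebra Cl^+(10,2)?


Even subalgebra dimension = 2^(n-1)
n = 10 + 2 = 12
2^(12 - 1) = 2^11 = 2048
Verification: sum of C(12,k) for even k = 1 + 66 + 495 + 924 + 495 + 66 + 1 = 2048
Result = 2048


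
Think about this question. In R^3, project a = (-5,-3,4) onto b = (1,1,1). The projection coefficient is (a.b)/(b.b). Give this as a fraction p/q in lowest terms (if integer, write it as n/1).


Projection coefficient = (a . b) / (b . b)
a . b = (-5)*1 + (-3)*1 + 4*1
= -5 + (-3) + 4 = -4
b . b = 1^2 + 1^2 + 1^2
= 1 + 1 + 1 = 3
Coefficient = -4/3
In lowest terms: -4/3


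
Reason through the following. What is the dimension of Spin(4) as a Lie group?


Spin(n) double-covers SO(n); both have Lie algebra so(n) of dimension n(n-1)/2.
n = 4
n(n-1) = 4 * 3 = 12
dim Spin(4) = 12/2 = 6


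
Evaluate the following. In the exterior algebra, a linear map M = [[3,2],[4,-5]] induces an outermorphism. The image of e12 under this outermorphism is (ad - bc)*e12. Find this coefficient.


The outermorphism of a linear map f sends e1^e2 to f(e1)^f(e2).
f(e1) = 3*e1 + 4*e2
f(e2) = 2*e1 - 5*e2
f(e1) ^ f(e2) = (3*e1 + 4*e2) ^ (2*e1 - 5*e2)
= 3*(-5)*e12 + 4*2*e21
= (-15 - 8)*e12
= -23*e12
Coefficient = -23


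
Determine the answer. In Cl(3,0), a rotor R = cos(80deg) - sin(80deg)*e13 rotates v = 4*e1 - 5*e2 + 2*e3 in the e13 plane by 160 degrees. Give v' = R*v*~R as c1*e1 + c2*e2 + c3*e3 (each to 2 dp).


Rotor R = cos(80deg) - sin(80deg)*e13
Rotation angle theta = 2 * 80 = 160 degrees in the e13 plane (e1 -> e3).
The component perpendicular to the plane (e2) is invariant: v'_2 = v2 = -5.00
cos(160deg) = -0.9397, sin(160deg) = 0.3420
v'_1 = v1*cos(theta) - v3*sin(theta) = 4*(-0.9397) - 2*0.3420 = -4.44
v'_3 = v1*sin(theta) + v3*cos(theta) = 4*0.3420 + 2*(-0.9397) = -0.51
v' = -4.44*e1 - 5.00*e2 - 0.51*e3


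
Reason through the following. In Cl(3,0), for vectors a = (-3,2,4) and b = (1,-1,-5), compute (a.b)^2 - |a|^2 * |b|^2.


a . b = (-3)*1 + 2*(-1) + 4*(-5)
= -3 + (-2) + (-20) = -25
|a|^2 = (-3)^2 + 2^2 + 4^2 = 29
|b|^2 = 1^2 + (-1)^2 + (-5)^2 = 27
(a.b)^2 = (-25)^2 = 625
|a|^2 * |b|^2 = 29 * 27 = 783
Result = 625 - 783 = -158


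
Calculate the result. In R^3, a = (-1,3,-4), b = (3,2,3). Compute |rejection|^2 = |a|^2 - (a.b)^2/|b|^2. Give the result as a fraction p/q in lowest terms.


|a|^2 = (-1)^2 + 3^2 + (-4)^2 = 26
|b|^2 = 3^2 + 2^2 + 3^2 = 22
a . b = (-1)*3 + 3*2 + (-4)*3 = -9
(a.b)^2 = (-9)^2 = 81
|rej|^2 = 26 - 81/22
= (572 - 81)/22
= 491/22
In lowest terms: 491/22


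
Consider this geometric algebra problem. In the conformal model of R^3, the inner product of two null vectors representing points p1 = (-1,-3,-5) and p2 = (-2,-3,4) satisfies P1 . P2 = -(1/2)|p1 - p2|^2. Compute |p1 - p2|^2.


p1 - p2 = (1, 0, -9)
|p1 - p2|^2 = 1^2 + 0^2 + (-9)^2
= 1 + 0 + 81
= 82


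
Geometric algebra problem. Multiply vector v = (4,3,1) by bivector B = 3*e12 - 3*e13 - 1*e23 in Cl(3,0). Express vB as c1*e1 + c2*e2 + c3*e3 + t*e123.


vB has grade-1 (vector) and grade-3 (trivector) parts: vB = (v _| B) + (v ^ B).
Vector part <vB>_1:
  e1: -v2*b12 - v3*b13 = -(3)*(3) - (1)*(-3) = -6
  e2: v1*b12 - v3*b23 = (4)*(3) - (1)*(-1) = 13
  e3: v1*b13 + v2*b23 = (4)*(-3) + (3)*(-1) = -15
Trivector part <vB>_3:
  e123: v1*b23 - v2*b13 + v3*b12 = (4)*(-1) - (3)*(-3) + (1)*(3) = 8
vB = -6*e1 + 13*e2 - 15*e3 + 8*e123


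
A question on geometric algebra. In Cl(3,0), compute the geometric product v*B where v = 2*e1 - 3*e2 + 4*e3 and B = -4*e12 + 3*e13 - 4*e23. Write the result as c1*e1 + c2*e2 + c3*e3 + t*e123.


vB has grade-1 (vector) and grade-3 (trivector) parts: vB = (v _| B) + (v ^ B).
Vector part <vB>_1:
  e1: -v2*b12 - v3*b13 = -(-3)*(-4) - (4)*(3) = -24
  e2: v1*b12 - v3*b23 = (2)*(-4) - (4)*(-4) = 8
  e3: v1*b13 + v2*b23 = (2)*(3) + (-3)*(-4) = 18
Trivector part <vB>_3:
  e123: v1*b23 - v2*b13 + v3*b12 = (2)*(-4) - (-3)*(3) + (4)*(-4) = -15
vB = -24*e1 + 8*e2 + 18*e3 - 15*e123


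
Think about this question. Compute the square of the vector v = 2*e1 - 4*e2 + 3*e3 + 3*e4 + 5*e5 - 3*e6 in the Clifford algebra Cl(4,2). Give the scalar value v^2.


v^2 = sum of c_i^2 * e_i^2
Positive signature terms (e_i^2 = +1): 2^2 + (-4)^2 + 3^2 + 3^2 = 38
Negative signature terms (e_j^2 = -1): 5^2 + (-3)^2 = 34
v^2 = 38 - 34 = 4


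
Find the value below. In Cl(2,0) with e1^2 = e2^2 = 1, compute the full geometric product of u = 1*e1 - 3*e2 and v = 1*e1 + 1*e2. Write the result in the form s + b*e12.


Expand: (1*e1 - 3*e2)(1*e1 + 1*e2)
= 1*1*e1e1 + 1*1*e1e2 + (-3)*1*e2e1 + (-3)*1*e2e2
Using e1^2 = e2^2 = 1, e2e1 = -e1e2:
Scalar part s = 1*1 + (-3)*1 = 1 + (-3) = -2
Bivector part b = 1*1 - (-3)*1 = 1 - (-3) = 4
uv = -2 + 4*e12


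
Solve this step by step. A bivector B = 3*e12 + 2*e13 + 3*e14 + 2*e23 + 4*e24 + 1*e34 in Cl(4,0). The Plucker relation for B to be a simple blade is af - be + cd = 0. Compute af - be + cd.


Plucker relation: af - be + cd
a*f = 3*1 = 3
b*e = 2*4 = 8
c*d = 3*2 = 6
af - be + cd = 3 - 8 + 6
= 1


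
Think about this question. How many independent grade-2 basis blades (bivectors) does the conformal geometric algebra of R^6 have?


The conformal model of R^6 uses Cl(7,1) with m = 6 + 2 = 8 generators.
Number of grade-2 blades = C(m, 2) = C(8, 2)
= 8*7/2 = 28


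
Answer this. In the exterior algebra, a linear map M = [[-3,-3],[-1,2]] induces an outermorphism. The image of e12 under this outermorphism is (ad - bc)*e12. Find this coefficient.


The outermorphism of a linear map f sends e1^e2 to f(e1)^f(e2).
f(e1) = -3*e1 - 1*e2
f(e2) = -3*e1 + 2*e2
f(e1) ^ f(e2) = (-3*e1 - 1*e2) ^ (-3*e1 + 2*e2)
= (-3)*2*e12 + (-1)*(-3)*e21
= (-6 - 3)*e12
= -9*e12
Coefficient = -9


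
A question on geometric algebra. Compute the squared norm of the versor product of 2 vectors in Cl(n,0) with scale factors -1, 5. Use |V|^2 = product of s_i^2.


Each vector v_i has |v_i|^2 = s_i^2
Squared scales: (-1)^2 = 1, 5^2 = 25
|V|^2 = 1 * 25
= 25


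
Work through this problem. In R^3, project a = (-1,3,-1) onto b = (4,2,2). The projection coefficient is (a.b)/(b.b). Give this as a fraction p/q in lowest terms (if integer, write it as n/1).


Projection coefficient = (a . b) / (b . b)
a . b = (-1)*4 + 3*2 + (-1)*2
= -4 + 6 + (-2) = 0
b . b = 4^2 + 2^2 + 2^2
= 16 + 4 + 4 = 24
Coefficient = 0/24
In lowest terms: 0/1


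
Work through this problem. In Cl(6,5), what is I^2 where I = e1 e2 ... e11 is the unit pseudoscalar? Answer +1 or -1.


The pseudoscalar I = e1...e_n (product of all n generators) of Cl(p,q) satisfies I^2 = (-1)^(q + n(n-1)/2).
p = 6, q = 5, n = p + q = 11
n(n-1)/2 = 11 * 10 / 2 = 55
Exponent = q + n(n-1)/2 = 5 + 55 = 60
I^2 = (-1)^60 = +1


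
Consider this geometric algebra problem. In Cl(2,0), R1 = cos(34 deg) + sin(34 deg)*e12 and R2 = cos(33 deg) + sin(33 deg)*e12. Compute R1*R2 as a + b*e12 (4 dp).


Same-plane rotors commute and their half-angles add:
R1*R2 = cos(a1 + a2) + sin(a1 + a2)*e12.
a1 + a2 = 34 + 33 = 67 deg
cos(67 deg) = 0.3907
sin(67 deg) = 0.9205
R1*R2 = 0.3907 + 0.9205*e12


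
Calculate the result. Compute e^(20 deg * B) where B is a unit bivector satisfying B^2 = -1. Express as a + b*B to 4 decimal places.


For a unit bivector B with B^2 = -1, the exponential series gives
e^(theta*B) = cos(theta) + sin(theta)*B (the GA analogue of Euler's formula).
theta = 20 degrees = 0.349066 rad
cos(20 deg) = 0.9397
sin(20 deg) = 0.3420
exp(theta*B) = 0.9397 + 0.3420*B


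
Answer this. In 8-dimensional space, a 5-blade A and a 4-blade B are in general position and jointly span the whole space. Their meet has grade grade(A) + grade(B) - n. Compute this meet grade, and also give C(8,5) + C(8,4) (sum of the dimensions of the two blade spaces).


Meet grade = grade(A) + grade(B) - n
= 5 + 4 - 8 = 1
C(8,5) = 56
C(8,4) = 70
dim_A + dim_B = 56 + 70 = 126


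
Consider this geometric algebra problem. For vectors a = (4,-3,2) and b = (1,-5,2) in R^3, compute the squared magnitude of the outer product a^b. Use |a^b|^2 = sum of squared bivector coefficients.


a wedge b = (a1*b2 - a2*b1)*e12 + (a1*b3 - a3*b1)*e13 + (a2*b3 - a3*b2)*e23
e12 coeff: 4*(-5) - (-3)*1 = -20 - (-3) = -17
e13 coeff: 4*2 - 2*1 = 8 - 2 = 6
e23 coeff: (-3)*2 - 2*(-5) = -6 - (-10) = 4
|a wedge b|^2 = (-17)^2 + 6^2 + 4^2
= 289 + 36 + 16
= 341


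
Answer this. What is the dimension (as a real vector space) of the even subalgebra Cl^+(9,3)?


Even subalgebra dimension = 2^(n-1)
n = 9 + 3 = 12
2^(12 - 1) = 2^11 = 2048
Verification: sum of C(12,k) for even k = 1 + 66 + 495 + 924 + 495 + 66 + 1 = 2048
Result = 2048


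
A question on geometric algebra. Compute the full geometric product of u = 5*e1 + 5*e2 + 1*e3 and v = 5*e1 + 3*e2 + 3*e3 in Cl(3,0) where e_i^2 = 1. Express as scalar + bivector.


In Cl(3,0): e_i^2 = 1, e_ie_j = -e_je_i for i != j.
Scalar part = u . v = 5*5 + 5*3 + 1*3
= 25 + 15 + 3 = 43
e12 coeff = 5*3 - 5*5 = 15 - 25 = -10
e13 coeff = 5*3 - 1*5 = 15 - 5 = 10
e23 coeff = 5*3 - 1*3 = 15 - 3 = 12
uv = 43 - 10*e12 + 10*e13 + 12*e23


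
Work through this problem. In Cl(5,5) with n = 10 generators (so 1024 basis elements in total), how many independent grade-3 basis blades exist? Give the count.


Number of grade-k basis blades in Cl(p,q) with n = p + q is C(n, k).
n = 5 + 5 = 10
C(10, 3) = 10! / (3! * 7!)
= 3628800 / (6 * 5040)
= 120


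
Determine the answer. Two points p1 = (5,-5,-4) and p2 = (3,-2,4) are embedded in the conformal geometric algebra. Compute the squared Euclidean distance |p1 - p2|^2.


p1 - p2 = (2, -3, -8)
|p1 - p2|^2 = 2^2 + (-3)^2 + (-8)^2
= 4 + 9 + 64
= 77


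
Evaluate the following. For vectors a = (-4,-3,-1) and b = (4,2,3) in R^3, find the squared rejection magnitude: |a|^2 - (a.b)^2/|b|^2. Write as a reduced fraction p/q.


|a|^2 = (-4)^2 + (-3)^2 + (-1)^2 = 26
|b|^2 = 4^2 + 2^2 + 3^2 = 29
a . b = (-4)*4 + (-3)*2 + (-1)*3 = -25
(a.b)^2 = (-25)^2 = 625
|rej|^2 = 26 - 625/29
= (754 - 625)/29
= 129/29
In lowest terms: 129/29


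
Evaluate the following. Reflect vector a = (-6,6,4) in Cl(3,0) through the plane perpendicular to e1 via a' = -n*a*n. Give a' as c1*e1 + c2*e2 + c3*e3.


Reflection formula: a' = -n*a*n, with n = e1 (unit vector, n^2 = 1).
For reflection through hyperplane perp to e1:
The component along e1 flips sign, others stay.
a = (-6, 6, 4)
a' = (6, 6, 4)
a' = 6*e1 + 6*e2 + 4*e3
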